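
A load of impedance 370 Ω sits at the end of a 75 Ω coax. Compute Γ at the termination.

Γ = 0.663

Γ = (Z_L − Z_0)/(Z_L + Z_0) = (370 − 75)/(370 + 75) = 295/445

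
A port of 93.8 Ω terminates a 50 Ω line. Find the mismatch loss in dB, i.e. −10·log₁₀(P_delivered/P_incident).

Γ = (93.8 − 50)/(93.8 + 50) = 0.305
|Γ|² = 0.0928, so P_del/P_inc = 1 − |Γ|² = 0.907
ML = −10·log₁₀(1 − |Γ|²)

mismatch loss ≈ 0.423 dB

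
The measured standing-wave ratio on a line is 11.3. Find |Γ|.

|Γ| ≈ 0.837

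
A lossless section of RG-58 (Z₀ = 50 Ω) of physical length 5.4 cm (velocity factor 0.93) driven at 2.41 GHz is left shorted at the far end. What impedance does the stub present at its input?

Z_in ≈ −j10.7 Ω

λ = v/f = 0.93·c / 2.41 GHz = 0.116 m
βl = 2π·l/λ = 2π × 0.466 = 168°
tan(βl) = -0.214
For a shorted stub, Z_in = jZ_0·tan(βl)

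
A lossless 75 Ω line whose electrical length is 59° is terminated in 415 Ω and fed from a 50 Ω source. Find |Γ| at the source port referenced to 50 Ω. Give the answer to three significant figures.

|Γ| ≈ 0.663

tan(βl) = 1.66
Z_in = Z_0·(Z_L + jZ_0·tanβl)/(Z_0 + jZ_L·tanβl) = 18.2 − j43.1 Ω
Γ_s = (Z_in − Z_s)/(Z_in + Z_s) = (-31.8 − j43.1)/(68.2 − j43.1), |Γ_s| = 0.663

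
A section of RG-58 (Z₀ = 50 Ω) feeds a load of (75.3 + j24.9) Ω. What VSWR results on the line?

VSWR ≈ 1.77

Γ = (Z_L − Z_0)/(Z_L + Z_0) = (25.3 + j24.9)/(125.3 + j24.9)
|Γ| = 35.5/128 = 0.278
VSWR = (1 + |Γ|)/(1 − |Γ|) = 1.28/0.722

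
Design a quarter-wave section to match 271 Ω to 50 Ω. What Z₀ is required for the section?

Z_qwt ≈ 116 Ω

Z_qwt = √(Z_0·R_L) = √(50 × 271) = √13550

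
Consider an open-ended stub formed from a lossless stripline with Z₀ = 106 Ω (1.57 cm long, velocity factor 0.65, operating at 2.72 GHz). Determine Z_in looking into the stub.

Z_in ≈ −j20.9 Ω

λ = v/f = 0.65·c / 2.72 GHz = 0.0717 m
βl = 2π·l/λ = 2π × 0.219 = 78.8°
tan(βl) = 5.07
For an open-ended stub, Z_in = −jZ_0·cot(βl) = −jZ_0/tan(βl)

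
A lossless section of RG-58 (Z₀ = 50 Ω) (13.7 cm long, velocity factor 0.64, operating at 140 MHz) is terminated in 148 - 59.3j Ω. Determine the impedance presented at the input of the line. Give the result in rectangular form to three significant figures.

λ = v/f = 0.64·c / 140 MHz = 1.37 m
βl = 2π·l/λ = 2π × 0.0999 = 36°
tan(βl) = tan(36°) = 0.726
Z_in = Z_0·(Z_L + jZ_0·tanβl)/(Z_0 + jZ_L·tanβl)
     = 50·(148 − j23)/(93 + j107)

Z_in ≈ 28 − j44.7 Ω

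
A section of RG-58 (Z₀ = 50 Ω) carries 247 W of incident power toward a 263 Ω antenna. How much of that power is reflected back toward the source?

P_reflected ≈ 114 W

Γ = (263 − 50)/(263 + 50) = 0.681
|Γ|² = 0.463
P_refl = |Γ|²·P_inc = 114 W, P_del = (1 − |Γ|²)·P_inc = 133 W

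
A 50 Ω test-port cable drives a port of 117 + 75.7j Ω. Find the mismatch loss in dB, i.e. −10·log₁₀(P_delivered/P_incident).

Γ = (67 + j75.7)/(167 + j75.7), |Γ| = 0.551
|Γ|² = 0.304, so P_del/P_inc = 1 − |Γ|² = 0.696
ML = −10·log₁₀(1 − |Γ|²)

mismatch loss ≈ 1.57 dB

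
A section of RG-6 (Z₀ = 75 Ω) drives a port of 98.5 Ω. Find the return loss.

RL ≈ 17.4 dB

Γ = (98.5 − 75)/(98.5 + 75) = 0.135
RL = −20·log₁₀|Γ| = −20·log₁₀(0.135)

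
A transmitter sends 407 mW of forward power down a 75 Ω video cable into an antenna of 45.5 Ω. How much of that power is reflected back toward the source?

Γ = (45.5 − 75)/(45.5 + 75) = -0.245
|Γ|² = 0.0599
P_refl = |Γ|²·P_inc = 24.4 mW, P_del = (1 − |Γ|²)·P_inc = 383 mW

P_reflected ≈ 24.4 mW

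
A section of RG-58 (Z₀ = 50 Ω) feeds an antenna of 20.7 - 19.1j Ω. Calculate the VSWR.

Γ = (Z_L − Z_0)/(Z_L + Z_0) = (-29.3 − j19.1)/(70.7 − j19.1)
|Γ| = 35/73.2 = 0.478
VSWR = (1 + |Γ|)/(1 − |Γ|) = 1.48/0.522

VSWR ≈ 2.83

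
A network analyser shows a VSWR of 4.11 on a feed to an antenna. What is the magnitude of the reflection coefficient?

|Γ| ≈ 0.609

|Γ| = (S − 1)/(S + 1) = (4.11 − 1)/(4.11 + 1) = 3.11/5.11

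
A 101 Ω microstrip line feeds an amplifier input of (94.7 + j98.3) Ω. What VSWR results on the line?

Γ = (Z_L − Z_0)/(Z_L + Z_0) = (-6.3 + j98.3)/(195.7 + j98.3)
|Γ| = 98.5/219 = 0.45
VSWR = (1 + |Γ|)/(1 − |Γ|) = 1.45/0.55

VSWR ≈ 2.63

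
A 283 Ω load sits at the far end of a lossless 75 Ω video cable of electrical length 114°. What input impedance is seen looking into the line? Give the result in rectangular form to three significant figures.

tan(βl) = tan(114°) = -2.25
Z_in = Z_0·(Z_L + jZ_0·tanβl)/(Z_0 + jZ_L·tanβl)
     = 75·(283 − j168)/(75 − j636)

Z_in ≈ 23.5 + j30.6 Ω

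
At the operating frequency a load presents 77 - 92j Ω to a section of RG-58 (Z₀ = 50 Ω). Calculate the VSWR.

VSWR ≈ 4.15

Γ = (Z_L − Z_0)/(Z_L + Z_0) = (27 − j92)/(127 − j92)
|Γ| = 95.9/157 = 0.611
VSWR = (1 + |Γ|)/(1 − |Γ|) = 1.61/0.389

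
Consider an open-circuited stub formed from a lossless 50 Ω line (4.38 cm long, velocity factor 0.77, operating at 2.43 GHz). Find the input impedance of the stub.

λ = v/f = 0.77·c / 2.43 GHz = 0.0951 m
βl = 2π·l/λ = 2π × 0.461 = 166°
tan(βl) = -0.252
For an open-circuited stub, Z_in = −jZ_0·cot(βl) = −jZ_0/tan(βl)

Z_in ≈ +j199 Ω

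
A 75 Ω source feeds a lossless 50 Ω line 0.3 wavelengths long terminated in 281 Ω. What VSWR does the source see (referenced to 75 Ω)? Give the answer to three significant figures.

βl = 2π × 0.3 = 108°
tan(βl) = -3.08
Z_in = Z_0·(Z_L + jZ_0·tanβl)/(Z_0 + jZ_L·tanβl) = 9.8 + j15.7 Ω
Γ_s = (Z_in − Z_s)/(Z_in + Z_s) = (-65.2 + j15.7)/(84.8 + j15.7), |Γ_s| = 0.778
VSWR = (1 + |Γ_s|)/(1 − |Γ_s|)

VSWR ≈ 7.99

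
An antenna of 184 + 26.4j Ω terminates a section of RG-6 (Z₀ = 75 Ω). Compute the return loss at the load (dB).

RL ≈ 7.31 dB

Γ = (109 + j26.4)/(259 + j26.4), |Γ| = 0.431
RL = −20·log₁₀|Γ| = −20·log₁₀(0.431)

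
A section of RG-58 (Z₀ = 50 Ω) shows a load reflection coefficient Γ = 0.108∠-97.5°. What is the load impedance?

Z_L ≈ 47.5 − j10.3 Ω

Z_L = Z_0·(1 + Γ)/(1 − Γ) = 50·(0.986 − j0.107)/(1.01 + j0.107)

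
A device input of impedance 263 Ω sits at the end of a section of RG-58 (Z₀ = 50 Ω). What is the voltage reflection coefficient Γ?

Γ = 0.681

Γ = (Z_L − Z_0)/(Z_L + Z_0) = (263 − 50)/(263 + 50) = 213/313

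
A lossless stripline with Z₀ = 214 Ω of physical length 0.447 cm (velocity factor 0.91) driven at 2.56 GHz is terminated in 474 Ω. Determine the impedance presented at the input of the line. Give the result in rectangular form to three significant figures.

Z_in ≈ 375 − j166 Ω

λ = v/f = 0.91·c / 2.56 GHz = 0.107 m
βl = 2π·l/λ = 2π × 0.0419 = 15.1°
tan(βl) = tan(15.1°) = 0.27
Z_in = Z_0·(Z_L + jZ_0·tanβl)/(Z_0 + jZ_L·tanβl)
     = 214·(474 + j57.7)/(214 + j128)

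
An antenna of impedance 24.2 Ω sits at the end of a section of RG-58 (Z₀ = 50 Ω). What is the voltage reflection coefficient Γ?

Γ = (Z_L − Z_0)/(Z_L + Z_0) = (24.2 − 50)/(24.2 + 50) = -25.8/74.2

Γ = -0.348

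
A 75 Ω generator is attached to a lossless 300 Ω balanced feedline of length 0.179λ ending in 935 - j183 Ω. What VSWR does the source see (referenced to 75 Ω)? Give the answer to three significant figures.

VSWR ≈ 3.25

βl = 2π × 0.179 = 64.4°
tan(βl) = 2.09
Z_in = Z_0·(Z_L + jZ_0·tanβl)/(Z_0 + jZ_L·tanβl) = 105 − j107 Ω
Γ_s = (Z_in − Z_s)/(Z_in + Z_s) = (30.4 − j107)/(180 − j107), |Γ_s| = 0.529
VSWR = (1 + |Γ_s|)/(1 − |Γ_s|)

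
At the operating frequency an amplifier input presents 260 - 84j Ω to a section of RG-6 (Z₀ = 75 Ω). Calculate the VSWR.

VSWR ≈ 3.86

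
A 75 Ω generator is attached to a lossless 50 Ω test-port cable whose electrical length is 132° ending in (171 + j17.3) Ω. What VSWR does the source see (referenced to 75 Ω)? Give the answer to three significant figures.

VSWR ≈ 4.03

tan(βl) = -1.11
Z_in = Z_0·(Z_L + jZ_0·tanβl)/(Z_0 + jZ_L·tanβl) = 23.4 + j36.5 Ω
Γ_s = (Z_in − Z_s)/(Z_in + Z_s) = (-51.6 + j36.5)/(98.4 + j36.5), |Γ_s| = 0.603
VSWR = (1 + |Γ_s|)/(1 − |Γ_s|)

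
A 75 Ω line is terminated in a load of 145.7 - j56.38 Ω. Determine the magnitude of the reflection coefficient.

|Γ| ≈ 0.397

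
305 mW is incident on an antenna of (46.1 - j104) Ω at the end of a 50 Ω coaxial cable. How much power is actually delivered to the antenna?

|Γ| = |(-3.9 − j104)/(96.1 − j104)| = 0.735
|Γ|² = 0.54
P_refl = |Γ|²·P_inc = 165 mW, P_del = (1 − |Γ|²)·P_inc = 140 mW

P_delivered ≈ 140 mW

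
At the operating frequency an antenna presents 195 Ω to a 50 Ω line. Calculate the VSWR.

VSWR ≈ 3.9

Γ = (195 − 50)/(195 + 50) = 0.592
VSWR = (1 + 0.592)/(1 − 0.592)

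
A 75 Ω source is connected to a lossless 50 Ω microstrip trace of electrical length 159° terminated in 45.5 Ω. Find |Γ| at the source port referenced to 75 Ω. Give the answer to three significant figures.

|Γ| ≈ 0.235

tan(βl) = -0.384
Z_in = Z_0·(Z_L + jZ_0·tanβl)/(Z_0 + jZ_L·tanβl) = 46.5 − j2.94 Ω
Γ_s = (Z_in − Z_s)/(Z_in + Z_s) = (-28.5 − j2.94)/(122 − j2.94), |Γ_s| = 0.235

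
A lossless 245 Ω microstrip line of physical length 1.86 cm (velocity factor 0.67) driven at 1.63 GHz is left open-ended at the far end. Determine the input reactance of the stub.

λ = v/f = 0.67·c / 1.63 GHz = 0.123 m
βl = 2π·l/λ = 2π × 0.151 = 54.3°
tan(βl) = 1.39
For an open-ended stub, Z_in = −jZ_0·cot(βl) = −jZ_0/tan(βl)

X_in ≈ -176 Ω (capacitive)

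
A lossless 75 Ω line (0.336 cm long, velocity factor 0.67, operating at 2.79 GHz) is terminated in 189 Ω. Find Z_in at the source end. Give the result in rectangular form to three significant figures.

Z_in ≈ 131 − j76.7 Ω

λ = v/f = 0.67·c / 2.79 GHz = 0.072 m
βl = 2π·l/λ = 2π × 0.0466 = 16.8°
tan(βl) = tan(16.8°) = 0.302
Z_in = Z_0·(Z_L + jZ_0·tanβl)/(Z_0 + jZ_L·tanβl)
     = 75·(189 + j22.6)/(75 + j57)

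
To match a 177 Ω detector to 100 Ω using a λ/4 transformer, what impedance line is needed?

Z_qwt ≈ 133 Ω

Z_qwt = √(Z_0·R_L) = √(100 × 177) = √17700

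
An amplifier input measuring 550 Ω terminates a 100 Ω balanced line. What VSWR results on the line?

For a purely resistive load, VSWR = R_L/Z_0 or Z_0/R_L (whichever > 1) = 550/100

VSWR ≈ 5.5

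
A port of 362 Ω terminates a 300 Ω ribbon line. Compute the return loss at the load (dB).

RL ≈ 20.6 dB

Γ = (362 − 300)/(362 + 300) = 0.0937
RL = −20·log₁₀|Γ| = −20·log₁₀(0.0937)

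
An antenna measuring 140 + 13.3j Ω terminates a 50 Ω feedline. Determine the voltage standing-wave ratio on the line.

VSWR ≈ 2.83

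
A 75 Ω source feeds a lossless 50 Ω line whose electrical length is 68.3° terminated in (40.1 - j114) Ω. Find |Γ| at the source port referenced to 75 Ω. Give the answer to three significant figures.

|Γ| ≈ 0.853

tan(βl) = 2.51
Z_in = Z_0·(Z_L + jZ_0·tanβl)/(Z_0 + jZ_L·tanβl) = 5.94 − j0.0498 Ω
Γ_s = (Z_in − Z_s)/(Z_in + Z_s) = (-69.1 − j0.0498)/(80.9 − j0.0498), |Γ_s| = 0.853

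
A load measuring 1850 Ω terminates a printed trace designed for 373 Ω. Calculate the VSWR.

Γ = (1850 − 373)/(1850 + 373) = 0.664
VSWR = (1 + 0.664)/(1 − 0.664)

VSWR ≈ 4.96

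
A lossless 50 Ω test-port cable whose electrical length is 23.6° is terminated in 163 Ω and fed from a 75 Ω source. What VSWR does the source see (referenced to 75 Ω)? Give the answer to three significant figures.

VSWR ≈ 2.65

tan(βl) = 0.437
Z_in = Z_0·(Z_L + jZ_0·tanβl)/(Z_0 + jZ_L·tanβl) = 64.1 − j69.4 Ω
Γ_s = (Z_in − Z_s)/(Z_in + Z_s) = (-10.9 − j69.4)/(139 − j69.4), |Γ_s| = 0.452
VSWR = (1 + |Γ_s|)/(1 − |Γ_s|)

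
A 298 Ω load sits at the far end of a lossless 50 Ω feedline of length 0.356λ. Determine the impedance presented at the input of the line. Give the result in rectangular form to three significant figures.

βl = 2π × 0.356 = 128°
tan(βl) = tan(128°) = -1.27
Z_in = Z_0·(Z_L + jZ_0·tanβl)/(Z_0 + jZ_L·tanβl)
     = 50·(298 − j63.6)/(50 − j379)

Z_in ≈ 13.3 + j37.5 Ω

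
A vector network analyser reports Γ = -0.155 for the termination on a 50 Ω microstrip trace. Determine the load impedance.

Z_L = Z_0·(1 + Γ)/(1 − Γ) = 50·(0.845)/(1.16)

Z_L ≈ 36.6 Ω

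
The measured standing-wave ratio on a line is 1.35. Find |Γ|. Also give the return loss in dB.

|Γ| = (S − 1)/(S + 1) = (1.35 − 1)/(1.35 + 1) = 0.35/2.35
RL = −20·log₁₀|Γ| = −20·log₁₀(0.149)

|Γ| ≈ 0.149; return loss ≈ 16.5 dB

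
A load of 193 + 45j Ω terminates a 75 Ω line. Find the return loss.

RL ≈ 6.66 dB

Γ = (118 + j45)/(268 + j45), |Γ| = 0.465
RL = −20·log₁₀|Γ| = −20·log₁₀(0.465)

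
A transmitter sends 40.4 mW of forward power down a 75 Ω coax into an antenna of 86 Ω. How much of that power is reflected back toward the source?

P_reflected ≈ 0.189 mW

Γ = (86 − 75)/(86 + 75) = 0.0683
|Γ|² = 0.00467
P_refl = |Γ|²·P_inc = 0.189 mW, P_del = (1 − |Γ|²)·P_inc = 40.2 mW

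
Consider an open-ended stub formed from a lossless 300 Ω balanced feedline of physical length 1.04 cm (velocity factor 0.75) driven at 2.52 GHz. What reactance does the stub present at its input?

X_in ≈ -334 Ω (capacitive)

λ = v/f = 0.75·c / 2.52 GHz = 0.0893 m
βl = 2π·l/λ = 2π × 0.116 = 41.9°
tan(βl) = 0.898
For an open-ended stub, Z_in = −jZ_0·cot(βl) = −jZ_0/tan(βl)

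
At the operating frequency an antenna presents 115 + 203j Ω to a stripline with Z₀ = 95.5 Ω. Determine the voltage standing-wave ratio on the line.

Γ = (Z_L − Z_0)/(Z_L + Z_0) = (19.5 + j203)/(210.5 + j203)
|Γ| = 204/292 = 0.697
VSWR = (1 + |Γ|)/(1 − |Γ|) = 1.7/0.303

VSWR ≈ 5.61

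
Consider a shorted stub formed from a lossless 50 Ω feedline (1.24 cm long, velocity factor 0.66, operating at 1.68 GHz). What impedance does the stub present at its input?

λ = v/f = 0.66·c / 1.68 GHz = 0.118 m
βl = 2π·l/λ = 2π × 0.105 = 37.9°
tan(βl) = 0.778
For a shorted stub, Z_in = jZ_0·tan(βl)

Z_in ≈ +j38.9 Ω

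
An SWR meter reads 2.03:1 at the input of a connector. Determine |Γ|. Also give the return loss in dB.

|Γ| = (S − 1)/(S + 1) = (2.03 − 1)/(2.03 + 1) = 1.03/3.03
RL = −20·log₁₀|Γ| = −20·log₁₀(0.34)

|Γ| ≈ 0.34; return loss ≈ 9.37 dB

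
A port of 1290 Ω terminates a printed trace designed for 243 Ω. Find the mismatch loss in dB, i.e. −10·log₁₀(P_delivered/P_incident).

mismatch loss ≈ 2.73 dB

Γ = (1290 − 243)/(1290 + 243) = 0.683
|Γ|² = 0.466, so P_del/P_inc = 1 − |Γ|² = 0.534
ML = −10·log₁₀(1 − |Γ|²)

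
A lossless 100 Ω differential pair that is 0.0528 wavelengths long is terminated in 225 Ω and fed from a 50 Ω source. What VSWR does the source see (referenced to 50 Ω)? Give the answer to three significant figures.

VSWR ≈ 4.2

βl = 2π × 0.0528 = 19°
tan(βl) = 0.344
Z_in = Z_0·(Z_L + jZ_0·tanβl)/(Z_0 + jZ_L·tanβl) = 157 − j87.4 Ω
Γ_s = (Z_in − Z_s)/(Z_in + Z_s) = (107 − j87.4)/(207 − j87.4), |Γ_s| = 0.615
VSWR = (1 + |Γ_s|)/(1 − |Γ_s|)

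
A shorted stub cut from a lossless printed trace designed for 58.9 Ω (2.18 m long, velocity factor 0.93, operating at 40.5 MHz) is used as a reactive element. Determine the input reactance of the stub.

λ = v/f = 0.93·c / 40.5 MHz = 6.89 m
βl = 2π·l/λ = 2π × 0.316 = 114°
tan(βl) = -2.25
For a shorted stub, Z_in = jZ_0·tan(βl)

X_in ≈ -133 Ω (capacitive)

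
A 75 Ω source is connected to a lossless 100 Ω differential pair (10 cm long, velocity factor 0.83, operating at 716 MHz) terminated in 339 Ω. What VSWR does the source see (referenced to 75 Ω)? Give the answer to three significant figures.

λ = v/f = 0.83·c / 716 MHz = 0.348 m
βl = 2π·l/λ = 2π × 0.288 = 104°
tan(βl) = -4.16
Z_in = Z_0·(Z_L + jZ_0·tanβl)/(Z_0 + jZ_L·tanβl) = 31 + j21.8 Ω
Γ_s = (Z_in − Z_s)/(Z_in + Z_s) = (-44 + j21.8)/(106 + j21.8), |Γ_s| = 0.453
VSWR = (1 + |Γ_s|)/(1 − |Γ_s|)

VSWR ≈ 2.66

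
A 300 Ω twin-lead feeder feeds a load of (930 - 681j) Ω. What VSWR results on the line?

Γ = (Z_L − Z_0)/(Z_L + Z_0) = (630 − j681)/(1230 − j681)
|Γ| = 928/1410 = 0.66
VSWR = (1 + |Γ|)/(1 − |Γ|) = 1.66/0.34

VSWR ≈ 4.88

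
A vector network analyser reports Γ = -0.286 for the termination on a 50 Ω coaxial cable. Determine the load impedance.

Z_L ≈ 27.8 Ω

Z_L = Z_0·(1 + Γ)/(1 − Γ) = 50·(0.714)/(1.29)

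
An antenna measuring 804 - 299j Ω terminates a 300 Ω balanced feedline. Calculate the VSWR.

VSWR ≈ 3.1

Γ = (Z_L − Z_0)/(Z_L + Z_0) = (504 − j299)/(1104 − j299)
|Γ| = 586/1140 = 0.512
VSWR = (1 + |Γ|)/(1 − |Γ|) = 1.51/0.488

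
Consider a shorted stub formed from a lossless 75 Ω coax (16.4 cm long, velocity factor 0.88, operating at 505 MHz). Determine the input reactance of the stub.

λ = v/f = 0.88·c / 505 MHz = 0.523 m
βl = 2π·l/λ = 2π × 0.314 = 113°
tan(βl) = -2.36
For a shorted stub, Z_in = jZ_0·tan(βl)

X_in ≈ -177 Ω (capacitive)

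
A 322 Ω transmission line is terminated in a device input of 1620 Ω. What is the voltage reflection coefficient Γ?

Γ = 0.668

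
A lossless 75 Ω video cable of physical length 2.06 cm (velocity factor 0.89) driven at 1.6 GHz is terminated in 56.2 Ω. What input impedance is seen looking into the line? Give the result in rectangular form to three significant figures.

Z_in ≈ 71.6 + j20.9 Ω

λ = v/f = 0.89·c / 1.6 GHz = 0.167 m
βl = 2π·l/λ = 2π × 0.123 = 44.4°
tan(βl) = tan(44.4°) = 0.981
Z_in = Z_0·(Z_L + jZ_0·tanβl)/(Z_0 + jZ_L·tanβl)
     = 75·(56.2 + j73.5)/(75 + j55.1)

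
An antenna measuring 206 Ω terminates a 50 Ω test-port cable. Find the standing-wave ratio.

VSWR ≈ 4.12

Γ = (206 − 50)/(206 + 50) = 0.609
VSWR = (1 + 0.609)/(1 − 0.609)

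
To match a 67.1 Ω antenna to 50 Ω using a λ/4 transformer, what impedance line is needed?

Z_qwt ≈ 57.9 Ω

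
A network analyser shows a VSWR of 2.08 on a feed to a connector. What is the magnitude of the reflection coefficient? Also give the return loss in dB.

|Γ| ≈ 0.351; return loss ≈ 9.1 dB

|Γ| = (S − 1)/(S + 1) = (2.08 − 1)/(2.08 + 1) = 1.08/3.08
RL = −20·log₁₀|Γ| = −20·log₁₀(0.351)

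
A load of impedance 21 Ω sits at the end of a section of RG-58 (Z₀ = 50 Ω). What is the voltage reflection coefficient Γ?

Γ = -0.408

Γ = (Z_L − Z_0)/(Z_L + Z_0) = (21 − 50)/(21 + 50) = -29/71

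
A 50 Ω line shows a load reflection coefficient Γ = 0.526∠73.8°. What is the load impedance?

Z_L = Z_0·(1 + Γ)/(1 − Γ) = 50·(1.15 + j0.505)/(0.853 − j0.505)

Z_L ≈ 36.8 + j51.4 Ω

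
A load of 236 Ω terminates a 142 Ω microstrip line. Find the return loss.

Γ = (236 − 142)/(236 + 142) = 0.249
RL = −20·log₁₀|Γ| = −20·log₁₀(0.249)

RL ≈ 12.1 dB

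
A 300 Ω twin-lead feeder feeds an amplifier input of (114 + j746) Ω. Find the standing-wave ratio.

VSWR ≈ 19.2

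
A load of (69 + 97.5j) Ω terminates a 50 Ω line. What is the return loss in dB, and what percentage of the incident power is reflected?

Γ = (19 + j97.5)/(119 + j97.5), |Γ| = 0.646
RL = −20·log₁₀(0.646) = 3.8 dB
P_refl/P_inc = |Γ|² = 0.417

RL ≈ 3.8 dB; 41.7% of incident power reflected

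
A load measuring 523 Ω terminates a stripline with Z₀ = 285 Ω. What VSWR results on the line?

VSWR ≈ 1.84

For a purely resistive load, VSWR = R_L/Z_0 or Z_0/R_L (whichever > 1) = 523/285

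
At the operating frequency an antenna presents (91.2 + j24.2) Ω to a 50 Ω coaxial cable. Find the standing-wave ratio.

VSWR ≈ 2

Γ = (Z_L − Z_0)/(Z_L + Z_0) = (41.2 + j24.2)/(141.2 + j24.2)
|Γ| = 47.8/143 = 0.334
VSWR = (1 + |Γ|)/(1 − |Γ|) = 1.33/0.666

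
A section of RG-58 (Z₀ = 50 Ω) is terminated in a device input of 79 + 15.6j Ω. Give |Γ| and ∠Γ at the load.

Γ = (Z_L − Z_0)/(Z_L + Z_0) = (29 + j15.6)/(129 + j15.6)
|Γ| = 32.9/130 = 0.253

Γ ≈ 0.253 ∠ 21.4°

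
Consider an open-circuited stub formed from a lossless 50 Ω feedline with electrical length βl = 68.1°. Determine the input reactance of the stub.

tan(βl) = 2.49
For an open-circuited stub, Z_in = −jZ_0·cot(βl) = −jZ_0/tan(βl)

X_in ≈ -20.1 Ω (capacitive)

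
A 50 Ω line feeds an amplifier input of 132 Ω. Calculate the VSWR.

VSWR ≈ 2.64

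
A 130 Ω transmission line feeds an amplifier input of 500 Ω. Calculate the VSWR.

VSWR ≈ 3.85

Γ = (500 − 130)/(500 + 130) = 0.587
VSWR = (1 + 0.587)/(1 − 0.587)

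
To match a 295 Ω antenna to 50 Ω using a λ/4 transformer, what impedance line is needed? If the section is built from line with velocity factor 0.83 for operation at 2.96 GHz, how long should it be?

Z_qwt = √(Z_0·R_L) = √(50 × 295) = √14750
λ = 0.83·c/f = 0.0841 m, so l = λ/4 = 0.021 m

Z_qwt ≈ 121 Ω; length ≈ 2.1 cm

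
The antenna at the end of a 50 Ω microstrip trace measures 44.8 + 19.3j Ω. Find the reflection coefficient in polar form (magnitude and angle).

Γ ≈ 0.207 ∠ 93.6°

Γ = (Z_L − Z_0)/(Z_L + Z_0) = (-5.2 + j19.3)/(94.8 + j19.3)
|Γ| = 20/96.7 = 0.207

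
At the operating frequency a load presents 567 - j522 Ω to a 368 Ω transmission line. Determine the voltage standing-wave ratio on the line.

VSWR ≈ 3.18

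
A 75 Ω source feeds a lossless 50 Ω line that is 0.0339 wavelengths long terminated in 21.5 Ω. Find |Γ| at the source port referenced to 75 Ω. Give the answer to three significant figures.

|Γ| ≈ 0.547

βl = 2π × 0.0339 = 12.2°
tan(βl) = 0.216
Z_in = Z_0·(Z_L + jZ_0·tanβl)/(Z_0 + jZ_L·tanβl) = 22.3 + j8.74 Ω
Γ_s = (Z_in − Z_s)/(Z_in + Z_s) = (-52.7 + j8.74)/(97.3 + j8.74), |Γ_s| = 0.547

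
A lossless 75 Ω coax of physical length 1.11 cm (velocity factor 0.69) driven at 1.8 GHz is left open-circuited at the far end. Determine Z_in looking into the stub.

Z_in ≈ −j108 Ω

λ = v/f = 0.69·c / 1.8 GHz = 0.115 m
βl = 2π·l/λ = 2π × 0.0965 = 34.7°
tan(βl) = 0.694
For an open-circuited stub, Z_in = −jZ_0·cot(βl) = −jZ_0/tan(βl)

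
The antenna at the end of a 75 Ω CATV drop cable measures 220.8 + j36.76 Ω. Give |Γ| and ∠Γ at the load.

Γ = (Z_L − Z_0)/(Z_L + Z_0) = (145.8 + j36.76)/(295.8 + j36.76)
|Γ| = 150/298 = 0.504

Γ ≈ 0.504 ∠ 7.07°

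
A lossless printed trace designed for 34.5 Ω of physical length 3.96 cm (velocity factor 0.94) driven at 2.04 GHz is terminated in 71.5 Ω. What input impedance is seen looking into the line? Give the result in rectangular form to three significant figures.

λ = v/f = 0.94·c / 2.04 GHz = 0.138 m
βl = 2π·l/λ = 2π × 0.286 = 103°
tan(βl) = tan(103°) = -4.29
Z_in = Z_0·(Z_L + jZ_0·tanβl)/(Z_0 + jZ_L·tanβl)
     = 34.5·(71.5 − j148)/(34.5 − j307)

Z_in ≈ 17.3 + j6.1 Ω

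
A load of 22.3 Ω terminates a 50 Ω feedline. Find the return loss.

RL ≈ 8.33 dB

Γ = (22.3 − 50)/(22.3 + 50) = -0.383
RL = −20·log₁₀|Γ| = −20·log₁₀(0.383)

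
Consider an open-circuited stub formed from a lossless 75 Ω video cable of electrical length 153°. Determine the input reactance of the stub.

tan(βl) = -0.51
For an open-circuited stub, Z_in = −jZ_0·cot(βl) = −jZ_0/tan(βl)

X_in ≈ 147 Ω (inductive)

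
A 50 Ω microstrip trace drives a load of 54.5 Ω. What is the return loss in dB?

RL ≈ 27.3 dB

Γ = (54.5 − 50)/(54.5 + 50) = 0.0431
RL = −20·log₁₀|Γ| = −20·log₁₀(0.0431)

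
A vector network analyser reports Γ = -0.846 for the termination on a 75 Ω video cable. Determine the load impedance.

Z_L = Z_0·(1 + Γ)/(1 − Γ) = 75·(0.154)/(1.85)

Z_L ≈ 6.26 Ω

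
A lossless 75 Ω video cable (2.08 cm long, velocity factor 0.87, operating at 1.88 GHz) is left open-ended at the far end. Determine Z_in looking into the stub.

λ = v/f = 0.87·c / 1.88 GHz = 0.139 m
βl = 2π·l/λ = 2π × 0.15 = 53.9°
tan(βl) = 1.37
For an open-ended stub, Z_in = −jZ_0·cot(βl) = −jZ_0/tan(βl)

Z_in ≈ −j54.6 Ω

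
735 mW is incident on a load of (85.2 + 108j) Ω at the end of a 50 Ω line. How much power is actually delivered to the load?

P_delivered ≈ 418 mW

|Γ| = |(35.2 + j108)/(135.2 + j108)| = 0.656
|Γ|² = 0.431
P_refl = |Γ|²·P_inc = 317 mW, P_del = (1 − |Γ|²)·P_inc = 418 mW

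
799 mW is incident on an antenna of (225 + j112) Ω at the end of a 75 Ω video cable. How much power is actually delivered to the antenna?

|Γ| = |(150 + j112)/(300 + j112)| = 0.585
|Γ|² = 0.342
P_refl = |Γ|²·P_inc = 273 mW, P_del = (1 − |Γ|²)·P_inc = 526 mW

P_delivered ≈ 526 mW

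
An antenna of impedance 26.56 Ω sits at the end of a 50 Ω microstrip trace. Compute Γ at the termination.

Γ = -0.306

Γ = (Z_L − Z_0)/(Z_L + Z_0) = (26.56 − 50)/(26.56 + 50) = -23.44/76.56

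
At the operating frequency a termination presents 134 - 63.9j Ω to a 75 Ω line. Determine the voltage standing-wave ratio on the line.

Γ = (Z_L − Z_0)/(Z_L + Z_0) = (59 − j63.9)/(209 − j63.9)
|Γ| = 87/219 = 0.398
VSWR = (1 + |Γ|)/(1 − |Γ|) = 1.4/0.602

VSWR ≈ 2.32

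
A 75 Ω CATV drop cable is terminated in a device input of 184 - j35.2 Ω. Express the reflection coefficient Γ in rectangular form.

Γ ≈ 0.431 − j0.0773

Γ = (Z_L − Z_0)/(Z_L + Z_0) = (109 − j35.2)/(259 − j35.2)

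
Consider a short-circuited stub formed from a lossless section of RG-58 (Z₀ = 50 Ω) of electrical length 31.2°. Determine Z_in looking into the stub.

tan(βl) = 0.606
For a short-circuited stub, Z_in = jZ_0·tan(βl)

Z_in ≈ +j30.3 Ω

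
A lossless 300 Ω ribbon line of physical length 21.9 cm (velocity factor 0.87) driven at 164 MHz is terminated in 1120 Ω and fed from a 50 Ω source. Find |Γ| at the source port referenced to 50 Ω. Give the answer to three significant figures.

λ = v/f = 0.87·c / 164 MHz = 1.59 m
βl = 2π·l/λ = 2π × 0.138 = 49.5°
tan(βl) = 1.17
Z_in = Z_0·(Z_L + jZ_0·tanβl)/(Z_0 + jZ_L·tanβl) = 132 − j226 Ω
Γ_s = (Z_in − Z_s)/(Z_in + Z_s) = (81.9 − j226)/(182 − j226), |Γ_s| = 0.828

|Γ| ≈ 0.828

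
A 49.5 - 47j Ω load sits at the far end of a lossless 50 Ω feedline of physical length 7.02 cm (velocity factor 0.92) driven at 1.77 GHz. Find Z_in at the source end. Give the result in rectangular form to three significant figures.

Z_in ≈ 93.2 − j47.9 Ω

λ = v/f = 0.92·c / 1.77 GHz = 0.156 m
βl = 2π·l/λ = 2π × 0.45 = 162°
tan(βl) = tan(162°) = -0.324
Z_in = Z_0·(Z_L + jZ_0·tanβl)/(Z_0 + jZ_L·tanβl)
     = 50·(49.5 − j63.2)/(34.8 − j16)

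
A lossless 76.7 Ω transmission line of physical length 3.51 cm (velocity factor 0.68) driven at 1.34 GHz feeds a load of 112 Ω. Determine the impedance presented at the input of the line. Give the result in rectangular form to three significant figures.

Z_in ≈ 52.9 − j4.96 Ω

λ = v/f = 0.68·c / 1.34 GHz = 0.152 m
βl = 2π·l/λ = 2π × 0.231 = 83°
tan(βl) = tan(83°) = 8.15
Z_in = Z_0·(Z_L + jZ_0·tanβl)/(Z_0 + jZ_L·tanβl)
     = 76.7·(112 + j625)/(76.7 + j912)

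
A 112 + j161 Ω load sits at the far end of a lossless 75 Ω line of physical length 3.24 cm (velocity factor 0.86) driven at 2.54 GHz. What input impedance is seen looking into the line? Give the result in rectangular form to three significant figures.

Z_in ≈ 15 + j8.42 Ω

λ = v/f = 0.86·c / 2.54 GHz = 0.102 m
βl = 2π·l/λ = 2π × 0.319 = 115°
tan(βl) = tan(115°) = -2.16
Z_in = Z_0·(Z_L + jZ_0·tanβl)/(Z_0 + jZ_L·tanβl)
     = 75·(112 − j1.08)/(423 − j242)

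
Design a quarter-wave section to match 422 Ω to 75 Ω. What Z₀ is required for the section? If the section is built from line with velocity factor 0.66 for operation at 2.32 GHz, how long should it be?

Z_qwt ≈ 178 Ω; length ≈ 2.13 cm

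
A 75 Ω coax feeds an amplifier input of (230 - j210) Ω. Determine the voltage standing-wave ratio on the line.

Γ = (Z_L − Z_0)/(Z_L + Z_0) = (155 − j210)/(305 − j210)
|Γ| = 261/370 = 0.705
VSWR = (1 + |Γ|)/(1 − |Γ|) = 1.7/0.295

VSWR ≈ 5.78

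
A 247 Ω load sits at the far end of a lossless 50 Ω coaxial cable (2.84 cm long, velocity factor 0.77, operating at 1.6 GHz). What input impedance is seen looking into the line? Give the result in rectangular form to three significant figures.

λ = v/f = 0.77·c / 1.6 GHz = 0.144 m
βl = 2π·l/λ = 2π × 0.197 = 70.8°
tan(βl) = tan(70.8°) = 2.87
Z_in = Z_0·(Z_L + jZ_0·tanβl)/(Z_0 + jZ_L·tanβl)
     = 50·(247 + j144)/(50 + j710)

Z_in ≈ 11.3 − j16.6 Ω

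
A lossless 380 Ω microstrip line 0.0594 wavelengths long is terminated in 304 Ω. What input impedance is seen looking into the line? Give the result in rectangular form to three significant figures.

βl = 2π × 0.0594 = 21.4°
tan(βl) = tan(21.4°) = 0.392
Z_in = Z_0·(Z_L + jZ_0·tanβl)/(Z_0 + jZ_L·tanβl)
     = 380·(304 + j149)/(380 + j119)

Z_in ≈ 319 + j48.8 Ω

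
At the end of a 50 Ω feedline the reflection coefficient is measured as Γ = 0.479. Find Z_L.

Z_L ≈ 142 Ω

Z_L = Z_0·(1 + Γ)/(1 − Γ) = 50·(1.48)/(0.521)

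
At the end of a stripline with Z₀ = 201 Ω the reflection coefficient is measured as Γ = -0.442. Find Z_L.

Z_L = Z_0·(1 + Γ)/(1 − Γ) = 201·(0.558)/(1.44)

Z_L ≈ 77.8 Ω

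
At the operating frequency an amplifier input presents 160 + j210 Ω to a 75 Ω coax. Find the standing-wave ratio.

Γ = (Z_L − Z_0)/(Z_L + Z_0) = (85 + j210)/(235 + j210)
|Γ| = 227/315 = 0.719
VSWR = (1 + |Γ|)/(1 − |Γ|) = 1.72/0.281

VSWR ≈ 6.11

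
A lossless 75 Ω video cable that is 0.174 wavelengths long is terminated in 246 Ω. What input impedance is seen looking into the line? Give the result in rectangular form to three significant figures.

Z_in ≈ 28.3 − j34.3 Ω

βl = 2π × 0.174 = 62.6°
tan(βl) = tan(62.6°) = 1.93
Z_in = Z_0·(Z_L + jZ_0·tanβl)/(Z_0 + jZ_L·tanβl)
     = 75·(246 + j145)/(75 + j475)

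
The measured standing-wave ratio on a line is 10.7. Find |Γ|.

|Γ| = (S − 1)/(S + 1) = (10.7 − 1)/(10.7 + 1) = 9.7/11.7

|Γ| ≈ 0.829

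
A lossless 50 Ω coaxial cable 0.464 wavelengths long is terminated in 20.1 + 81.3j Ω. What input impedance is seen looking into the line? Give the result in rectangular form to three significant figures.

βl = 2π × 0.464 = 167°
tan(βl) = tan(167°) = -0.23
Z_in = Z_0·(Z_L + jZ_0·tanβl)/(Z_0 + jZ_L·tanβl)
     = 50·(20.1 + j69.8)/(68.7 − j4.63)

Z_in ≈ 11.2 + j51.5 Ω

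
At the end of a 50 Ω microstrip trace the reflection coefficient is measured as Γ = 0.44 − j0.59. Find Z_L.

Z_L = Z_0·(1 + Γ)/(1 − Γ) = 50·(1.44 − j0.59)/(0.56 + j0.59)

Z_L ≈ 34.6 − j89.2 Ω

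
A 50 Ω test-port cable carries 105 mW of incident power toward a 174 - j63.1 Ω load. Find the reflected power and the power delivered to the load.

P_reflected ≈ 37.5 mW; P_delivered ≈ 67.5 mW

|Γ| = |(124 − j63.1)/(224 − j63.1)| = 0.598
|Γ|² = 0.357
P_refl = |Γ|²·P_inc = 37.5 mW, P_del = (1 − |Γ|²)·P_inc = 67.5 mW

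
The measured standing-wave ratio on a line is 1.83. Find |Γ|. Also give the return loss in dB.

|Γ| = (S − 1)/(S + 1) = (1.83 − 1)/(1.83 + 1) = 0.83/2.83
RL = −20·log₁₀|Γ| = −20·log₁₀(0.293)

|Γ| ≈ 0.293; return loss ≈ 10.7 dB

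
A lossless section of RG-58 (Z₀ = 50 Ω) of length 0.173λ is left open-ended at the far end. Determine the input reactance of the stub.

X_in ≈ -26.3 Ω (capacitive)

βl = 2π × 0.173 = 62.3°
tan(βl) = 1.9
For an open-ended stub, Z_in = −jZ_0·cot(βl) = −jZ_0/tan(βl)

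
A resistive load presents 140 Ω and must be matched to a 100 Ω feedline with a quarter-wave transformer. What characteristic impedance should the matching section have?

Z_qwt = √(Z_0·R_L) = √(100 × 140) = √14000

Z_qwt ≈ 118 Ω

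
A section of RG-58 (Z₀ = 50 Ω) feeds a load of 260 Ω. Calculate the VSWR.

Γ = (260 − 50)/(260 + 50) = 0.677
VSWR = (1 + 0.677)/(1 − 0.677)

VSWR ≈ 5.2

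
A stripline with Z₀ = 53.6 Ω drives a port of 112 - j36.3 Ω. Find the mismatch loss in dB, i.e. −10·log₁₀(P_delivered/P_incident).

Γ = (58.4 − j36.3)/(165.6 − j36.3), |Γ| = 0.406
|Γ|² = 0.165, so P_del/P_inc = 1 − |Γ|² = 0.835
ML = −10·log₁₀(1 − |Γ|²)

mismatch loss ≈ 0.781 dB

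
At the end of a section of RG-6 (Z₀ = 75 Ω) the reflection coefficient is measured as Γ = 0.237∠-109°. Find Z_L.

Z_L ≈ 58.5 − j27.8 Ω

Z_L = Z_0·(1 + Γ)/(1 − Γ) = 75·(0.923 − j0.224)/(1.08 + j0.224)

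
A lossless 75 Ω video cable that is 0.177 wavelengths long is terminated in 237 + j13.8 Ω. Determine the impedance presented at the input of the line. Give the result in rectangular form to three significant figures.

βl = 2π × 0.177 = 63.7°
tan(βl) = tan(63.7°) = 2.03
Z_in = Z_0·(Z_L + jZ_0·tanβl)/(Z_0 + jZ_L·tanβl)
     = 75·(237 + j166)/(47.1 + j480)

Z_in ≈ 29.2 − j34.2 Ω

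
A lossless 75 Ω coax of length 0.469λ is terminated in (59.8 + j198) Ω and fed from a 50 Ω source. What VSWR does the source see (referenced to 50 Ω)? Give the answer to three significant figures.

VSWR ≈ 13.8

βl = 2π × 0.469 = 169°
tan(βl) = -0.197
Z_in = Z_0·(Z_L + jZ_0·tanβl)/(Z_0 + jZ_L·tanβl) = 26.6 + j123 Ω
Γ_s = (Z_in − Z_s)/(Z_in + Z_s) = (-23.4 + j123)/(76.6 + j123), |Γ_s| = 0.865
VSWR = (1 + |Γ_s|)/(1 − |Γ_s|)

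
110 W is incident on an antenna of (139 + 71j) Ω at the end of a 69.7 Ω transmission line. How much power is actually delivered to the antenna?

|Γ| = |(69.3 + j71)/(208.7 + j71)| = 0.45
|Γ|² = 0.203
P_refl = |Γ|²·P_inc = 22.3 W, P_del = (1 − |Γ|²)·P_inc = 87.7 W

P_delivered ≈ 87.7 W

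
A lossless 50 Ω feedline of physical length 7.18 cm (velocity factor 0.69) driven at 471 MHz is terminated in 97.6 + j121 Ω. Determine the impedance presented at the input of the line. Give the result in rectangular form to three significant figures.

λ = v/f = 0.69·c / 471 MHz = 0.439 m
βl = 2π·l/λ = 2π × 0.163 = 58.8°
tan(βl) = tan(58.8°) = 1.65
Z_in = Z_0·(Z_L + jZ_0·tanβl)/(Z_0 + jZ_L·tanβl)
     = 50·(97.6 + j204)/(-150 + j161)

Z_in ≈ 18.8 − j47.7 Ω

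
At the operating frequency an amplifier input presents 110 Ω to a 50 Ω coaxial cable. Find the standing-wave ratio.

Γ = (110 − 50)/(110 + 50) = 0.375
VSWR = (1 + 0.375)/(1 − 0.375)

VSWR ≈ 2.2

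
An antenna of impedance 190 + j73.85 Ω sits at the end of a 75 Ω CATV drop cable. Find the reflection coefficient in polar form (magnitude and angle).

Γ = (Z_L − Z_0)/(Z_L + Z_0) = (115 + j73.85)/(265 + j73.85)
|Γ| = 137/275 = 0.497

Γ ≈ 0.497 ∠ 17.1°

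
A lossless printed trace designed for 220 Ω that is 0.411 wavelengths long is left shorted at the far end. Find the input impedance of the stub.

Z_in ≈ −j138 Ω

βl = 2π × 0.411 = 148°
tan(βl) = -0.626
For a shorted stub, Z_in = jZ_0·tan(βl)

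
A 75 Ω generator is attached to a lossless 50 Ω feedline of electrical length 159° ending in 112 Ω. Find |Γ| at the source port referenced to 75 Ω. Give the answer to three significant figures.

|Γ| ≈ 0.285

tan(βl) = -0.384
Z_in = Z_0·(Z_L + jZ_0·tanβl)/(Z_0 + jZ_L·tanβl) = 73.9 + j44.3 Ω
Γ_s = (Z_in − Z_s)/(Z_in + Z_s) = (-1.12 + j44.3)/(149 + j44.3), |Γ_s| = 0.285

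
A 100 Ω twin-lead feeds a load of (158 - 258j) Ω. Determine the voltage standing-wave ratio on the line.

VSWR ≈ 6.27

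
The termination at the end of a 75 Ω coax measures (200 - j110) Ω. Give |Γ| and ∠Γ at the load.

Γ = (Z_L − Z_0)/(Z_L + Z_0) = (125 − j110)/(275 − j110)
|Γ| = 167/296 = 0.562

Γ ≈ 0.562 ∠ -19.5°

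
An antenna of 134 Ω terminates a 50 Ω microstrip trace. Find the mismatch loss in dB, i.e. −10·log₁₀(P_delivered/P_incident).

Γ = (134 − 50)/(134 + 50) = 0.457
|Γ|² = 0.208, so P_del/P_inc = 1 − |Γ|² = 0.792
ML = −10·log₁₀(1 − |Γ|²)

mismatch loss ≈ 1.02 dB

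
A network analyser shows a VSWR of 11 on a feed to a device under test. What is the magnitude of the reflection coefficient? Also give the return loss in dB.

|Γ| ≈ 0.833; return loss ≈ 1.58 dB

|Γ| = (S − 1)/(S + 1) = (11 − 1)/(11 + 1) = 10/12
RL = −20·log₁₀|Γ| = −20·log₁₀(0.833)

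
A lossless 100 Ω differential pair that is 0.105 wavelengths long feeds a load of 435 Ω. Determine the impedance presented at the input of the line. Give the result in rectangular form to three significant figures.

βl = 2π × 0.105 = 37.8°
tan(βl) = tan(37.8°) = 0.776
Z_in = Z_0·(Z_L + jZ_0·tanβl)/(Z_0 + jZ_L·tanβl)
     = 100·(435 + j77.6)/(100 + j337)

Z_in ≈ 56.3 − j112 Ω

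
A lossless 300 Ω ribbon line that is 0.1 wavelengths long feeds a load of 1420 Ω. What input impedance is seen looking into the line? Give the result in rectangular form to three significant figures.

Z_in ≈ 169 − j364 Ω

βl = 2π × 0.1 = 36°
tan(βl) = tan(36°) = 0.727
Z_in = Z_0·(Z_L + jZ_0·tanβl)/(Z_0 + jZ_L·tanβl)
     = 300·(1420 + j218)/(300 + j1030)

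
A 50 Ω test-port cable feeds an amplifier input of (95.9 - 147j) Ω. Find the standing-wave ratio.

Γ = (Z_L − Z_0)/(Z_L + Z_0) = (45.9 − j147)/(145.9 − j147)
|Γ| = 154/207 = 0.744
VSWR = (1 + |Γ|)/(1 − |Γ|) = 1.74/0.256

VSWR ≈ 6.8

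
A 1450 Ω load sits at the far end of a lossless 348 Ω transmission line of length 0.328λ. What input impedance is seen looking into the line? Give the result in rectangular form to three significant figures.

βl = 2π × 0.328 = 118°
tan(βl) = tan(118°) = -1.87
Z_in = Z_0·(Z_L + jZ_0·tanβl)/(Z_0 + jZ_L·tanβl)
     = 348·(1450 − j652)/(348 − j2720)

Z_in ≈ 106 + j172 Ω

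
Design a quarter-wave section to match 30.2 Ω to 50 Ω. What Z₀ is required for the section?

Z_qwt = √(Z_0·R_L) = √(50 × 30.2) = √1510

Z_qwt ≈ 38.9 Ω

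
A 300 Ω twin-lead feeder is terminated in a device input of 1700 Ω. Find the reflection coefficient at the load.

Γ = 0.7

Γ = (Z_L − Z_0)/(Z_L + Z_0) = (1700 − 300)/(1700 + 300) = 1400/2000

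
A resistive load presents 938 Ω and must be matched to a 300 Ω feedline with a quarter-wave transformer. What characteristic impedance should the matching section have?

Z_qwt ≈ 530 Ω

Z_qwt = √(Z_0·R_L) = √(300 × 938) = √281400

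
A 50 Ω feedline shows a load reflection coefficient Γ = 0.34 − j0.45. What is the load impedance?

Z_L = Z_0·(1 + Γ)/(1 − Γ) = 50·(1.34 − j0.45)/(0.66 + j0.45)

Z_L ≈ 53.4 − j70.5 Ω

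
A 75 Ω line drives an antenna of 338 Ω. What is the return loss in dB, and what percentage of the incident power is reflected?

Γ = (338 − 75)/(338 + 75) = 0.637
RL = −20·log₁₀(0.637) = 3.92 dB
P_refl/P_inc = |Γ|² = 0.406

RL ≈ 3.92 dB; 40.6% of incident power reflected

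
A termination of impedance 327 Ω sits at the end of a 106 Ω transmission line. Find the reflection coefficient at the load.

Γ = 0.51

Γ = (Z_L − Z_0)/(Z_L + Z_0) = (327 − 106)/(327 + 106) = 221/433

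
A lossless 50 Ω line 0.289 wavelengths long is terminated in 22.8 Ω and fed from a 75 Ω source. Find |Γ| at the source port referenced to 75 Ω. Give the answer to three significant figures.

βl = 2π × 0.289 = 104°
tan(βl) = -4
Z_in = Z_0·(Z_L + jZ_0·tanβl)/(Z_0 + jZ_L·tanβl) = 89.6 − j36.6 Ω
Γ_s = (Z_in − Z_s)/(Z_in + Z_s) = (14.6 − j36.6)/(165 − j36.6), |Γ_s| = 0.234

|Γ| ≈ 0.234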